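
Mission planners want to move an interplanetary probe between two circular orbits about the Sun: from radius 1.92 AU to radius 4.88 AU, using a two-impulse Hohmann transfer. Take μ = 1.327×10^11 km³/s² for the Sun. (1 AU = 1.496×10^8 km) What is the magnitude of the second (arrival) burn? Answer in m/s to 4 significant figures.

Δv₂ = 3351 m/s

In km: r₁ = 1.92 × 1.496×10^8 = 2.87232×10^8 km; r₂ = 4.88 × 1.496×10^8 = 7.30048×10^8 km.
Semi-major axis of the transfer orbit: a_t = (2.87232×10^8 + 7.30048×10^8)/2 = 5.0864×10^8 km.
On the circular orbit at r = 7.30048×10^8 km, v_c = √(μ/r) = 13.482 km/s.
Transfer-orbit speed at the same r (vis-viva, a = a_t): v_t = √[μ(2/r − 1/a_t)] = 10.131 km/s.
Δv₂ = |v_t − v_c| = |10.131 − 13.482| = 3.351 km/s.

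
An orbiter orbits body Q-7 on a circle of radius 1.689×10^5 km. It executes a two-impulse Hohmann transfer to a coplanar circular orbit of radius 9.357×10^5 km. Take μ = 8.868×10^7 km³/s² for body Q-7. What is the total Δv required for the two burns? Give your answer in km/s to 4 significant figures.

The Hohmann ellipse has a_t = (r₁ + r₂)/2 = 5.523×10^5 km.
Circular speed at r₁: v₁ = √(μ/r₁) = √(8.868×10^7/1.689×10^5) = 22.914 km/s.
Transfer-orbit speed at r₁ (vis-viva): v_p = √[μ(2/r₁ − 1/a_t)] = 29.825 km/s.
First burn Δv₁ = |v_p − v₁| = 6.911 km/s.
At r₂, v₂ = √(μ/r₂) = 9.7352 km/s.
Transfer-orbit speed at r₂: v_a = √[μ(2/r₂ − 1/a_t)] = 5.3836 km/s.
Second burn Δv₂ = |v₂ − v_a| = 4.352 km/s.
Δv = Δv₁ + Δv₂ = 6.911 + 4.352 = 11.26 km/s.

Δv = 11.26 km/s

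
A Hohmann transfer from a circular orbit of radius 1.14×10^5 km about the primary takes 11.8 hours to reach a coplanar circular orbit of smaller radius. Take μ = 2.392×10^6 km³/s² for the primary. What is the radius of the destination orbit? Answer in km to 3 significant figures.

r₂ = 37800 km

Transfer time t = 11.8 hours = 42480 s, and t = π√(a_t³/μ).
So a_t = (μ t²/π²)^(1/3) = (2.392×10^6 × (42480)² / π²)^(1/3) = 75906 km.
Since a_t = (r₁ + r₂)/2, r₂ = 2a_t − r₁ = 2×75906 − 1.140×10^5 = 37812 km.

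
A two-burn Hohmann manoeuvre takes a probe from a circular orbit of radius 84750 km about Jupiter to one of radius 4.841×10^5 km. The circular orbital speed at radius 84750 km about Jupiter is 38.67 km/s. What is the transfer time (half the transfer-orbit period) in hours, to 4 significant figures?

From the circular-orbit relation v² = μ/r at r = 84750 km: μ = v²r = (38.67)² × 84750 = 1.26733×10^8 km³/s².
The Hohmann ellipse has a_t = (r₁ + r₂)/2 = 2.84425×10^5 km.
Half the transfer-orbit period gives t = π√(a_t³/μ) = 42330 s.
Converting: 42330 s ÷ 3600 s/hour = 11.76 hours.

t = 11.76 hours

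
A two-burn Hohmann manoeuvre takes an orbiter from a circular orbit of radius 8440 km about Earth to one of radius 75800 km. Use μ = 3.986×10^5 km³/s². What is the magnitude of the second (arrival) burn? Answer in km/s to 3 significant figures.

Δv₂ = 1.27 km/s

The Hohmann ellipse has a_t = (r₁ + r₂)/2 = 42120 km.
Circular speed at r = 75800 km: v_c = √(μ/r) = 2.2932 km/s.
Vis-viva on the transfer ellipse at r = 75800 km gives v_t = √[μ(2/r − 1/a_t)] = 1.0265 km/s.
Δv₂ = |v_t − v_c| = |1.0265 − 2.2932| = 1.267 km/s.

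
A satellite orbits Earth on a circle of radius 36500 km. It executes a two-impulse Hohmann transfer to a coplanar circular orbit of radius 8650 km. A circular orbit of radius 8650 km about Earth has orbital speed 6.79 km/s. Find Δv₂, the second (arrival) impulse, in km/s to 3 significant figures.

Δv₂ = 1.84 km/s

From the circular-orbit relation v² = μ/r at r = 8650 km: μ = v²r = (6.79)² × 8650 = 3.98800×10^5 km³/s².
Semi-major axis of the transfer orbit: a_t = (36500 + 8650)/2 = 22575 km.
Circular speed at r = 8650 km: v_c = √(μ/r) = 6.790 km/s.
Vis-viva on the transfer ellipse at r = 8650 km gives v_t = √[μ(2/r − 1/a_t)] = 8.634 km/s.
Δv₂ = |v_t − v_c| = |8.634 − 6.790| = 1.844 km/s.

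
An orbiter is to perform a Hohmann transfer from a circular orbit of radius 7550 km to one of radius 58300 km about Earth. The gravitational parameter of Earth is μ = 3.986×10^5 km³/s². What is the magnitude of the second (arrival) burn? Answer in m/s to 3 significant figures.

Δv₂ = 1360 m/s

The Hohmann ellipse has a_t = (r₁ + r₂)/2 = 32925 km.
On the circular orbit at r = 58300 km, v_c = √(μ/r) = 2.615 km/s.
Transfer-orbit speed at the same r (vis-viva, a = a_t): v_t = √[μ(2/r − 1/a_t)] = 1.252 km/s.
Δv₂ = |v_t − v_c| = |1.252 − 2.615| = 1.363 km/s.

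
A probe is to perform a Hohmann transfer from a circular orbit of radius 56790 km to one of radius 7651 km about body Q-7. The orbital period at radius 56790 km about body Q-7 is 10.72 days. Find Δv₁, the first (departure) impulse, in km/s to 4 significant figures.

Δv₁ = 0.1975 km/s

From Kepler's third law T² = 4π²r³/μ at r = 56790 km, T = 10.72 days = 10.72 × 86400 s = 9.26208×10^5 s: μ = 4π²r³/T² = 8428.66 km³/s².
The Hohmann ellipse has a_t = (r₁ + r₂)/2 = 32220.5 km.
Circular speed at r = 56790 km: v_c = √(μ/r) = 0.38525 km/s.
Vis-viva on the transfer ellipse at r = 56790 km gives v_t = √[μ(2/r − 1/a_t)] = 0.18773 km/s.
Δv₁ = |v_t − v_c| = |0.18773 − 0.38525| = 0.1975 km/s.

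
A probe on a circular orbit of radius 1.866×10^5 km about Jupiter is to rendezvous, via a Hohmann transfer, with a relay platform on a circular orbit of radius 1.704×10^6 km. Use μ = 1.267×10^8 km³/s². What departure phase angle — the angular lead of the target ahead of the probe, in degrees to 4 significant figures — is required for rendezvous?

φ = 105.6°

Transfer-ellipse semi-major axis a_t = (r₁ + r₂)/2 = (1.866×10^5 + 1.704×10^6)/2 = 9.453×10^5 km.
Transfer time t = π√(a_t³/μ) = 2.565×10^5 s.
Target angular speed ω₂ = √(μ/r₂³) = 5.060×10^-6 rad/s.
Angle swept by the target during transfer: ω₂·t = 1.298 rad = 74.37°.
The probe traverses 180° on the transfer ellipse, so the target must lead by 180° − 74.37° = 105.6°.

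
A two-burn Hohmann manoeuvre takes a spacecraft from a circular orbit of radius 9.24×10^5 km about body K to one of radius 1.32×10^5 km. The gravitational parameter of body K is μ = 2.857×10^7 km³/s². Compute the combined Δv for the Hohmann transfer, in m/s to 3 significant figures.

Δv = 7530 m/s

Semi-major axis of the transfer orbit: a_t = (9.240×10^5 + 1.320×10^5)/2 = 5.280×10^5 km.
Circular speed at r₁: v₁ = √(μ/r₁) = √(2.857×10^7/9.240×10^5) = 5.5606 km/s.
Transfer-orbit speed at r₁ (vis-viva): v_a = √[μ(2/r₁ − 1/a_t)] = 2.7803 km/s.
First burn Δv₁ = |v_a − v₁| = 2.780 km/s.
Circular speed at r₂: v₂ = √(μ/r₂) = 14.71 km/s.
Transfer-orbit speed at r₂: v_p = √[μ(2/r₂ − 1/a_t)] = 19.46 km/s.
Second burn Δv₂ = |v₂ − v_p| = 4.750 km/s.
Δv = Δv₁ + Δv₂ = 2.780 + 4.750 = 7.530 km/s.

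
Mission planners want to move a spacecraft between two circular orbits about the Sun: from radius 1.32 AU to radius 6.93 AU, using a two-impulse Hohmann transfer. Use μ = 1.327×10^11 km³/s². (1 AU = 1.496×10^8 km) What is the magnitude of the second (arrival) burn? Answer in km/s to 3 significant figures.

Δv₂ = 4.91 km/s

In km: r₁ = 1.32 × 1.496×10^8 = 1.97472×10^8 km; r₂ = 6.93 × 1.496×10^8 = 1.036728×10^9 km.
The Hohmann ellipse has a_t = (r₁ + r₂)/2 = 6.171×10^8 km.
On the circular orbit at r = 1.036728×10^9 km, v_c = √(μ/r) = 11.314 km/s.
Vis-viva on the transfer ellipse at r = 1.036728×10^9 km gives v_t = √[μ(2/r − 1/a_t)] = 6.4000 km/s.
Δv₂ = |v_t − v_c| = |6.4000 − 11.314| = 4.914 km/s.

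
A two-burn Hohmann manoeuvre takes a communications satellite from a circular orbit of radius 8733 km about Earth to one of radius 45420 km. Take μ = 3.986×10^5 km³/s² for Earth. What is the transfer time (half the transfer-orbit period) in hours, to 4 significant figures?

Semi-major axis of the transfer orbit: a_t = (8733 + 45420)/2 = 27076.5 km.
By Kepler's third law the transfer-orbit period is T = 2π√(a_t³/μ), so t = T/2 = 22170 s.
Converting: 22170 s ÷ 3600 s/hour = 6.158 hours.

t = 6.158 hours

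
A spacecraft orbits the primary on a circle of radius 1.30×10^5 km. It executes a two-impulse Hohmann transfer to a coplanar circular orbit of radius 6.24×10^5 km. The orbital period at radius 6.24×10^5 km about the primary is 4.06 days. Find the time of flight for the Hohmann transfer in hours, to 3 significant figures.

t = 22.9 hours

From Kepler's third law T² = 4π²r³/μ at r = 6.24×10^5 km, T = 4.06 days = 4.06 × 86400 s = 3.50784×10^5 s: μ = 4π²r³/T² = 7.79532×10^7 km³/s².
The Hohmann ellipse has a_t = (r₁ + r₂)/2 = 3.770×10^5 km.
Half the transfer-orbit period gives t = π√(a_t³/μ) = 82370 s.
Converting: 82370 s ÷ 3600 s/hour = 22.9 hours.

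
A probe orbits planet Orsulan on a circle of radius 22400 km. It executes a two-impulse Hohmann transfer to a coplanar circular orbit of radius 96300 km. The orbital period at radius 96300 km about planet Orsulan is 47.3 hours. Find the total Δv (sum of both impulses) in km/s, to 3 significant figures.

From Kepler's third law T² = 4π²r³/μ at r = 96300 km, T = 47.3 hours = 47.3 × 3600 s = 1.7028×10^5 s: μ = 4π²r³/T² = 1.21594×10^6 km³/s².
Semi-major axis of the transfer orbit: a_t = (22400 + 96300)/2 = 59350 km.
Circular speed at r₁: v₁ = √(μ/r₁) = √(1.21594×10^6/22400) = 7.3677 km/s.
On the transfer ellipse at r₁, v² = μ(2/r − 1/a) gives v_p = √[μ(2/r₁ − 1/a_t)] = 9.3850 km/s.
First burn Δv₁ = |v_p − v₁| = 2.0173 km/s.
Circular speed at r₂: v₂ = √(μ/r₂) = 3.5534 km/s.
Transfer-orbit speed at r₂: v_a = √[μ(2/r₂ − 1/a_t)] = 2.1830 km/s.
Second burn Δv₂ = |v₂ − v_a| = 1.3704 km/s.
Total Δv = Δv₁ + Δv₂ = 3.388 km/s.

Δv = 3.39 km/s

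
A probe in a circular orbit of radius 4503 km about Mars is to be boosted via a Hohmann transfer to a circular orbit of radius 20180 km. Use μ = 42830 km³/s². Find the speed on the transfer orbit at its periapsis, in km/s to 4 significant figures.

v = 3.944 km/s

Transfer-ellipse semi-major axis a_t = (r₁ + r₂)/2 = (4503 + 20180)/2 = 12341.5 km.
At periapsis, r = 4503 km.
From the vis-viva equation, v = √[μ(2/r − 1/a_t)] = 3.944 km/s.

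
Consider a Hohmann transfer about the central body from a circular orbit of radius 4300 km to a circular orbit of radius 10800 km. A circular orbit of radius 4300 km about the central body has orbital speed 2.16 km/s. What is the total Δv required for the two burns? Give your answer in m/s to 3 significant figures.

From the circular-orbit relation v² = μ/r at r = 4300 km: μ = v²r = (2.16)² × 4300 = 20062.1 km³/s².
Semi-major axis of the transfer orbit: a_t = (4300 + 10800)/2 = 7550 km.
Circular speed at r₁: v₁ = √(μ/r₁) = √(20062.1/4300) = 2.1600 km/s.
Transfer-orbit speed at r₁ (vis-viva equation): v_p = √[μ(2/r₁ − 1/a_t)] = 2.5834 km/s.
First burn Δv₁ = |v_p − v₁| = 0.4234 km/s.
At r₂, v₂ = √(μ/r₂) = 1.36294 km/s.
Transfer-orbit speed at r₂: v_a = √[μ(2/r₂ − 1/a_t)] = 1.02858 km/s.
Second burn Δv₂ = |v₂ − v_a| = 0.3344 km/s.
Total Δv = Δv₁ + Δv₂ = 0.7578 km/s.

Δv = 758 m/s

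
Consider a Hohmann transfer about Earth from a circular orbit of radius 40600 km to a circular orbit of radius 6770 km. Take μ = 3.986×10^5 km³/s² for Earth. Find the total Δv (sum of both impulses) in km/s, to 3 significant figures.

Δv = 3.83 km/s

Semi-major axis of the transfer orbit: a_t = (40600 + 6770)/2 = 23685 km.
At r₁ the circular-orbit speed is v₁ = √(μ/r₁) = 3.133 km/s.
On the transfer ellipse at r₁, vis-viva gives v_a = √[μ(2/r₁ − 1/a_t)] = 1.675 km/s.
First burn Δv₁ = |v_a − v₁| = 1.458 km/s.
Circular speed at r₂: v₂ = √(μ/r₂) = 7.6732 km/s.
Transfer-orbit speed at r₂: v_p = √[μ(2/r₂ − 1/a_t)] = 10.046 km/s.
Second burn Δv₂ = |v₂ − v_p| = 2.373 km/s.
Δv = Δv₁ + Δv₂ = 1.458 + 2.373 = 3.831 km/s.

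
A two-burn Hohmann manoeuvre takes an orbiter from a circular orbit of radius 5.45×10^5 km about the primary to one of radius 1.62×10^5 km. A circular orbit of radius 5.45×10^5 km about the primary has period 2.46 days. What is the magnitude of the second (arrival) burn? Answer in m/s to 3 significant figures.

Δv₂ = 7140 m/s

From Kepler's third law T² = 4π²r³/μ at r = 5.45×10^5 km, T = 2.46 days = 2.46 × 86400 s = 2.12544×10^5 s: μ = 4π²r³/T² = 1.41466×10^8 km³/s².
The Hohmann ellipse has a_t = (r₁ + r₂)/2 = 3.535×10^5 km.
Circular speed at r = 1.620×10^5 km: v_c = √(μ/r) = 29.551 km/s.
Vis-viva on the transfer ellipse at r = 1.620×10^5 km gives v_t = √[μ(2/r − 1/a_t)] = 36.692 km/s.
Δv₂ = |v_t − v_c| = |36.692 − 29.551| = 7.141 km/s.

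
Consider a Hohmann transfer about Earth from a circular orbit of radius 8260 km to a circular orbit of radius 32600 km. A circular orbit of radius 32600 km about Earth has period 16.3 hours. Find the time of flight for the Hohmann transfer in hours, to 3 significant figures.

From Kepler's third law T² = 4π²r³/μ at r = 32600 km, T = 16.3 hours = 16.3 × 3600 s = 58680 s: μ = 4π²r³/T² = 3.97221×10^5 km³/s².
The Hohmann ellipse has a_t = (r₁ + r₂)/2 = 20430 km.
By Kepler's third law the transfer-orbit period is T = 2π√(a_t³/μ), so t = T/2 = 14560 s.
Converting: 14560 s ÷ 3600 s/hour = 4.04 hours.

t = 4.04 hours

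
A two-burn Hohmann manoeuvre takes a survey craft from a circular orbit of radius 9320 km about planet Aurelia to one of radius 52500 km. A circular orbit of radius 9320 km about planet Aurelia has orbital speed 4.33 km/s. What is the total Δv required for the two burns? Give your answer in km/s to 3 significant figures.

Δv = 2.14 km/s

From the circular-orbit relation v² = μ/r at r = 9320 km: μ = v²r = (4.33)² × 9320 = 1.74740×10^5 km³/s².
The Hohmann ellipse has a_t = (r₁ + r₂)/2 = 30910 km.
Circular speed at r₁: v₁ = √(μ/r₁) = √(1.74740×10^5/9320) = 4.330 km/s.
Transfer-orbit speed at r₁ (vis-viva): v_p = √[μ(2/r₁ − 1/a_t)] = 5.643 km/s.
First burn Δv₁ = |v_p − v₁| = 1.313 km/s.
Circular speed at r₂: v₂ = √(μ/r₂) = 1.8244 km/s.
Transfer-orbit speed at r₂: v_a = √[μ(2/r₂ − 1/a_t)] = 1.0018 km/s.
Second burn Δv₂ = |v₂ − v_a| = 0.8226 km/s.
Total Δv = Δv₁ + Δv₂ = 2.136 km/s.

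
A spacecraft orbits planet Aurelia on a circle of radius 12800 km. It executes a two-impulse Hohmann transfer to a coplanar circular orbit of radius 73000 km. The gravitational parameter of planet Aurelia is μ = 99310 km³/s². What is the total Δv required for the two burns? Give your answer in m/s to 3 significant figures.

The Hohmann ellipse has a_t = (r₁ + r₂)/2 = 42900 km.
Circular speed at r₁: v₁ = √(μ/r₁) = √(99310/12800) = 2.7854 km/s.
On the transfer ellipse at r₁, vis-viva equation gives v_p = √[μ(2/r₁ − 1/a_t)] = 3.6335 km/s.
First burn Δv₁ = |v_p − v₁| = 0.8481 km/s.
At r₂, v₂ = √(μ/r₂) = 1.1664 km/s.
Transfer-orbit speed at r₂: v_a = √[μ(2/r₂ − 1/a_t)] = 0.63711 km/s.
Second burn Δv₂ = |v₂ − v_a| = 0.5293 km/s.
Δv = Δv₁ + Δv₂ = 0.8481 + 0.5293 = 1.377 km/s.

Δv = 1380 m/s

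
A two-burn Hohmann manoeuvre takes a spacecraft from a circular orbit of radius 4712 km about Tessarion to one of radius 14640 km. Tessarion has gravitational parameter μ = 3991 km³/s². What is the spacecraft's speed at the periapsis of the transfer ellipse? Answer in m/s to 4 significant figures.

v = 1132 m/s

Semi-major axis of the transfer orbit: a_t = (4712 + 14640)/2 = 9676 km.
At periapsis, r = 4712 km.
Vis-viva: v = √[μ(2/r − 1/a_t)] = √[3991 × (2/4712 − 1/9676)] = 1.132 km/s.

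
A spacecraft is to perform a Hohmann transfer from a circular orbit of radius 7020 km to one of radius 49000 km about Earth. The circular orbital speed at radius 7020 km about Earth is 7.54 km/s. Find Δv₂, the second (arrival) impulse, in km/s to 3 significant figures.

Δv₂ = 1.43 km/s

From the circular-orbit relation v² = μ/r at r = 7020 km: μ = v²r = (7.54)² × 7020 = 3.99098×10^5 km³/s².
The Hohmann ellipse has a_t = (r₁ + r₂)/2 = 28010 km.
On the circular orbit at r = 49000 km, v_c = √(μ/r) = 2.854 km/s.
Vis-viva on the transfer ellipse at r = 49000 km gives v_t = √[μ(2/r − 1/a_t)] = 1.429 km/s.
Δv₂ = |v_t − v_c| = |1.429 − 2.854| = 1.425 km/s.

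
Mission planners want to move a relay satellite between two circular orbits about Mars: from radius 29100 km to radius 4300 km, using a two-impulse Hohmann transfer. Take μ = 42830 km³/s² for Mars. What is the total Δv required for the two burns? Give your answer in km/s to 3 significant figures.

Δv = 1.61 km/s

Transfer-ellipse semi-major axis a_t = (r₁ + r₂)/2 = (29100 + 4300)/2 = 16700 km.
Circular speed at r₁: v₁ = √(μ/r₁) = √(42830/29100) = 1.2132 km/s.
On the transfer ellipse at r₁, v² = μ(2/r − 1/a) gives v_a = √[μ(2/r₁ − 1/a_t)] = 0.61561 km/s.
First burn Δv₁ = |v_a − v₁| = 0.5976 km/s.
Circular speed at r₂: v₂ = √(μ/r₂) = 3.156 km/s.
Transfer-orbit speed at r₂: v_p = √[μ(2/r₂ − 1/a_t)] = 4.166 km/s.
Second burn Δv₂ = |v₂ − v_p| = 1.010 km/s.
Total Δv = Δv₁ + Δv₂ = 1.608 km/s.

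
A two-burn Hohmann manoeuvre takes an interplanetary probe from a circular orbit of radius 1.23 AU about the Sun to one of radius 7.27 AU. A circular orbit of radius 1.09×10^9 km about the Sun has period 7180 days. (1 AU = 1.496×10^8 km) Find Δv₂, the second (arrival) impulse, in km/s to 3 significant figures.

Δv₂ = 5.11 km/s

From Kepler's third law T² = 4π²r³/μ at r = 1.09×10^9 km, T = 7180 days = 7180 × 86400 s = 6.20352×10^8 s: μ = 4π²r³/T² = 1.32850×10^11 km³/s².
In km: r₁ = 1.23 × 1.496×10^8 = 1.84008×10^8 km; r₂ = 7.27 × 1.496×10^8 = 1.087592×10^9 km.
The Hohmann ellipse has a_t = (r₁ + r₂)/2 = 6.358×10^8 km.
On the circular orbit at r = 1.087592×10^9 km, v_c = √(μ/r) = 11.052 km/s.
Vis-viva on the transfer ellipse at r = 1.087592×10^9 km gives v_t = √[μ(2/r − 1/a_t)] = 5.9457 km/s.
Δv₂ = |v_t − v_c| = |5.9457 − 11.052| = 5.106 km/s.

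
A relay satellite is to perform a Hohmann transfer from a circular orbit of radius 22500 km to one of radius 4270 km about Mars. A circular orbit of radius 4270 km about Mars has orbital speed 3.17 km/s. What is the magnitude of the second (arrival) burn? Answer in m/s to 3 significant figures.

Δv₂ = 940 m/s

From the circular-orbit relation v² = μ/r at r = 4270 km: μ = v²r = (3.17)² × 4270 = 42908.8 km³/s².
The Hohmann ellipse has a_t = (r₁ + r₂)/2 = 13385 km.
Circular speed at r = 4270 km: v_c = √(μ/r) = 3.170 km/s.
Transfer-orbit speed at the same r (vis-viva, a = a_t): v_t = √[μ(2/r − 1/a_t)] = 4.110 km/s.
Δv₂ = |v_t − v_c| = |4.110 − 3.170| = 0.9400 km/s.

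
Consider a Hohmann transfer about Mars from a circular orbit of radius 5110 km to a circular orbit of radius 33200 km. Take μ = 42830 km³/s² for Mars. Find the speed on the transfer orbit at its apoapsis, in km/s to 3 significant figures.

v = 0.587 km/s

Semi-major axis of the transfer orbit: a_t = (5110 + 33200)/2 = 19155 km.
At apoapsis, r = 33200 km.
From the vis-viva equation, v = √[μ(2/r − 1/a_t)] = 0.5866 km/s.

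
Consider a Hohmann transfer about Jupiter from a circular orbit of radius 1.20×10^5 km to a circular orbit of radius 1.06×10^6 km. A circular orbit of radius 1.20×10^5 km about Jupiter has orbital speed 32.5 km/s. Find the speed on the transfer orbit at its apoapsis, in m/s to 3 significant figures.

v = 4930 m/s

From the circular-orbit relation v² = μ/r at r = 1.20×10^5 km: μ = v²r = (32.5)² × 1.20×10^5 = 1.26750×10^8 km³/s².
The Hohmann ellipse has a_t = (r₁ + r₂)/2 = 5.900×10^5 km.
The apoapsis of the transfer ellipse is at r = 1.060×10^6 km.
Vis-viva: v = √[μ(2/r − 1/a_t)] = √[1.26750×10^8 × (2/1.060×10^6 − 1/5.900×10^5)] = 4.932 km/s.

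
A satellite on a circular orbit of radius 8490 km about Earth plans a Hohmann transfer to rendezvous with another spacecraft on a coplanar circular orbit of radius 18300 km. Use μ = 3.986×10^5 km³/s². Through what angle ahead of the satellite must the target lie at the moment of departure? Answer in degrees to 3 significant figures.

Transfer-ellipse semi-major axis a_t = (r₁ + r₂)/2 = (8490 + 18300)/2 = 13395 km.
Transfer time t = π√(a_t³/μ) = 7714 s.
The target's mean motion on its circular orbit is ω₂ = √(μ/r₂³) = 2.550×10^-4 rad/s.
Angle swept by the target during transfer: ω₂·t = 1.967 rad = 112.7°.
Arrival is 180° from departure on the ellipse, so φ = 180° − 112.7° = 67.3°.

φ = 67.3°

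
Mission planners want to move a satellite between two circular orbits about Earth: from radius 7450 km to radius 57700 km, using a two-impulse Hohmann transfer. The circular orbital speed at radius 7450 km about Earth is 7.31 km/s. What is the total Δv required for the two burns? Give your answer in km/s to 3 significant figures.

From the circular-orbit relation v² = μ/r at r = 7450 km: μ = v²r = (7.31)² × 7450 = 3.98099×10^5 km³/s².
The Hohmann ellipse has a_t = (r₁ + r₂)/2 = 32575 km.
At r₁ the circular-orbit speed is v₁ = √(μ/r₁) = 7.3100 km/s.
Transfer-orbit speed at r₁ (vis-viva): v_p = √[μ(2/r₁ − 1/a_t)] = 9.7289 km/s.
First burn Δv₁ = |v_p − v₁| = 2.4189 km/s.
At r₂, v₂ = √(μ/r₂) = 2.6267 km/s.
Transfer-orbit speed at r₂: v_a = √[μ(2/r₂ − 1/a_t)] = 1.2562 km/s.
Second burn Δv₂ = |v₂ − v_a| = 1.3705 km/s.
Δv = Δv₁ + Δv₂ = 2.4189 + 1.3705 = 3.789 km/s.

Δv = 3.79 km/s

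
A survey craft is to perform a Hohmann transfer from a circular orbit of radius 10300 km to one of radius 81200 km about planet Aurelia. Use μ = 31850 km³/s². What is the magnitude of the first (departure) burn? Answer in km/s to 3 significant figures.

Δv₁ = 0.584 km/s

The Hohmann ellipse has a_t = (r₁ + r₂)/2 = 45750 km.
Circular speed at r = 10300 km: v_c = √(μ/r) = 1.7585 km/s.
Transfer-orbit speed at the same r (vis-viva, a = a_t): v_t = √[μ(2/r − 1/a_t)] = 2.3427 km/s.
Δv₁ = |v_t − v_c| = |2.3427 − 1.7585| = 0.5842 km/s.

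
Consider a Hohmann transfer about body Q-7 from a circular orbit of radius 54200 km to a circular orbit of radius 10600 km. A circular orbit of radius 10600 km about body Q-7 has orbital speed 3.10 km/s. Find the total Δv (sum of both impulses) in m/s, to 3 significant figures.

From the circular-orbit relation v² = μ/r at r = 10600 km: μ = v²r = (3.10)² × 10600 = 1.01866×10^5 km³/s².
Transfer-ellipse semi-major axis a_t = (r₁ + r₂)/2 = (54200 + 10600)/2 = 32400 km.
Circular speed at r₁: v₁ = √(μ/r₁) = √(1.01866×10^5/54200) = 1.3709 km/s.
Transfer-orbit speed at r₁ (v² = μ(2/r − 1/a)): v_a = √[μ(2/r₁ − 1/a_t)] = 0.78414 km/s.
First burn Δv₁ = |v_a − v₁| = 0.5868 km/s.
Circular speed at r₂: v₂ = √(μ/r₂) = 3.1000 km/s.
Transfer-orbit speed at r₂: v_p = √[μ(2/r₂ − 1/a_t)] = 4.0095 km/s.
Second burn Δv₂ = |v₂ − v_p| = 0.9095 km/s.
Δv = Δv₁ + Δv₂ = 0.5868 + 0.9095 = 1.496 km/s.

Δv = 1500 m/s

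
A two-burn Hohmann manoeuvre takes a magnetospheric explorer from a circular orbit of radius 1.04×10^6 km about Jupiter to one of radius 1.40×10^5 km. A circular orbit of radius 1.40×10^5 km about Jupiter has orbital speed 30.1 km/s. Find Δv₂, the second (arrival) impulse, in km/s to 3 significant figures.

Δv₂ = 9.86 km/s

From the circular-orbit relation v² = μ/r at r = 1.40×10^5 km: μ = v²r = (30.1)² × 1.40×10^5 = 1.26841×10^8 km³/s².
Transfer-ellipse semi-major axis a_t = (r₁ + r₂)/2 = (1.040×10^6 + 1.400×10^5)/2 = 5.900×10^5 km.
Circular speed at r = 1.400×10^5 km: v_c = √(μ/r) = 30.100 km/s.
Transfer-orbit speed at the same r (vis-viva, a = a_t): v_t = √[μ(2/r − 1/a_t)] = 39.963 km/s.
Δv₂ = |v_t − v_c| = |39.963 − 30.100| = 9.863 km/s.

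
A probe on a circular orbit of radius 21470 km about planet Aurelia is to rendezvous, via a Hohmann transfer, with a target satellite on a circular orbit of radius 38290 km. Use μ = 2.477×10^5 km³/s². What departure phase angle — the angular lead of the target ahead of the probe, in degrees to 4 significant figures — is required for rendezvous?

Semi-major axis of the transfer orbit: a_t = (21470 + 38290)/2 = 29880 km.
The half-period of the transfer ellipse is t = π√(a_t³/μ) = 32603.0 s.
The target's mean motion on its circular orbit is ω₂ = √(μ/r₂³) = 6.64255×10^-5 rad/s.
Angle swept by the target during transfer: ω₂·t = 2.16567 rad = 124.08°.
The probe traverses 180° on the transfer ellipse, so the target must lead by 180° − 124.08° = 55.92°.

φ = 55.92°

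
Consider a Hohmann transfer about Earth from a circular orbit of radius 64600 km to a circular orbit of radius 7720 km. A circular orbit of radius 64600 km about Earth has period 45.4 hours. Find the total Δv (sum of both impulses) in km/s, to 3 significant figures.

From Kepler's third law T² = 4π²r³/μ at r = 64600 km, T = 45.4 hours = 45.4 × 3600 s = 1.6344×10^5 s: μ = 4π²r³/T² = 3.98419×10^5 km³/s².
Semi-major axis of the transfer orbit: a_t = (64600 + 7720)/2 = 36160 km.
At r₁ the circular-orbit speed is v₁ = √(μ/r₁) = 2.483 km/s.
On the transfer ellipse at r₁, vis-viva gives v_a = √[μ(2/r₁ − 1/a_t)] = 1.147 km/s.
First burn Δv₁ = |v_a − v₁| = 1.336 km/s.
Circular speed at r₂: v₂ = √(μ/r₂) = 7.184 km/s.
Transfer-orbit speed at r₂: v_p = √[μ(2/r₂ − 1/a_t)] = 9.602 km/s.
Second burn Δv₂ = |v₂ − v_p| = 2.418 km/s.
Total Δv = Δv₁ + Δv₂ = 3.754 km/s.

Δv = 3.75 km/s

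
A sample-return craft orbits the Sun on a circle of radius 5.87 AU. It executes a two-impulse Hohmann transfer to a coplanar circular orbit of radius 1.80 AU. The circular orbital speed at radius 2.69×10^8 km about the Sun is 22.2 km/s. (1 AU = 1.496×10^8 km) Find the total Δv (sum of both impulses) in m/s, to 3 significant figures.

From the circular-orbit relation v² = μ/r at r = 2.69×10^8 km: μ = v²r = (22.2)² × 2.69×10^8 = 1.32574×10^11 km³/s².
In km: r₁ = 5.87 × 1.496×10^8 = 8.78152×10^8 km; r₂ = 1.80 × 1.496×10^8 = 2.6928×10^8 km.
The Hohmann ellipse has a_t = (r₁ + r₂)/2 = 5.73716×10^8 km.
At r₁ the circular-orbit speed is v₁ = √(μ/r₁) = 12.287 km/s.
On the transfer ellipse at r₁, vis-viva equation gives v_a = √[μ(2/r₁ − 1/a_t)] = 8.4178 km/s.
First burn Δv₁ = |v_a − v₁| = 3.869 km/s.
Circular speed at r₂: v₂ = √(μ/r₂) = 22.188 km/s.
Transfer-orbit speed at r₂: v_p = √[μ(2/r₂ − 1/a_t)] = 27.451 km/s.
Second burn Δv₂ = |v₂ − v_p| = 5.263 km/s.
Δv = Δv₁ + Δv₂ = 3.869 + 5.263 = 9.132 km/s.

Δv = 9130 m/s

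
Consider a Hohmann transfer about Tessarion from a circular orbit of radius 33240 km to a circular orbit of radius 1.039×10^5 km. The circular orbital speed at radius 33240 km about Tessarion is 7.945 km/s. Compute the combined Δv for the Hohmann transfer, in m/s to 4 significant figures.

From the circular-orbit relation v² = μ/r at r = 33240 km: μ = v²r = (7.945)² × 33240 = 2.09821×10^6 km³/s².
The Hohmann ellipse has a_t = (r₁ + r₂)/2 = 68570 km.
Circular speed at r₁: v₁ = √(μ/r₁) = √(2.09821×10^6/33240) = 7.945 km/s.
Transfer-orbit speed at r₁ (v² = μ(2/r − 1/a)): v_p = √[μ(2/r₁ − 1/a_t)] = 9.780 km/s.
First burn Δv₁ = |v_p − v₁| = 1.835 km/s.
Circular speed at r₂: v₂ = √(μ/r₂) = 4.494 km/s.
Transfer-orbit speed at r₂: v_a = √[μ(2/r₂ − 1/a_t)] = 3.129 km/s.
Second burn Δv₂ = |v₂ − v_a| = 1.365 km/s.
Δv = Δv₁ + Δv₂ = 1.835 + 1.365 = 3.200 km/s.

Δv = 3200 m/s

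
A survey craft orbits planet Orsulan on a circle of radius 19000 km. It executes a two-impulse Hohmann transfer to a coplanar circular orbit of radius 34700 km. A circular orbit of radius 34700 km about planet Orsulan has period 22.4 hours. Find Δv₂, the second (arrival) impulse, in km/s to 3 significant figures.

Δv₂ = 0.429 km/s

From Kepler's third law T² = 4π²r³/μ at r = 34700 km, T = 22.4 hours = 22.4 × 3600 s = 80640 s: μ = 4π²r³/T² = 2.53657×10^5 km³/s².
The Hohmann ellipse has a_t = (r₁ + r₂)/2 = 26850 km.
On the circular orbit at r = 34700 km, v_c = √(μ/r) = 2.7037 km/s.
Vis-viva on the transfer ellipse at r = 34700 km gives v_t = √[μ(2/r − 1/a_t)] = 2.2744 km/s.
Δv₂ = |v_t − v_c| = |2.2744 − 2.7037| = 0.4293 km/s.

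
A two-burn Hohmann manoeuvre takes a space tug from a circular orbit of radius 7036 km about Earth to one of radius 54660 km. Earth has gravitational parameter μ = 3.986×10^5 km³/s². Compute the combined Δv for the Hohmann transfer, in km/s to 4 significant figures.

Transfer-ellipse semi-major axis a_t = (r₁ + r₂)/2 = (7036 + 54660)/2 = 30848 km.
At r₁ the circular-orbit speed is v₁ = √(μ/r₁) = 7.5267 km/s.
Transfer-orbit speed at r₁ (vis-viva equation): v_p = √[μ(2/r₁ − 1/a_t)] = 10.019 km/s.
First burn Δv₁ = |v_p − v₁| = 2.492 km/s.
Circular speed at r₂: v₂ = √(μ/r₂) = 2.7004 km/s.
Transfer-orbit speed at r₂: v_a = √[μ(2/r₂ − 1/a_t)] = 1.2897 km/s.
Second burn Δv₂ = |v₂ − v_a| = 1.411 km/s.
Total Δv = Δv₁ + Δv₂ = 3.903 km/s.

Δv = 3.903 km/s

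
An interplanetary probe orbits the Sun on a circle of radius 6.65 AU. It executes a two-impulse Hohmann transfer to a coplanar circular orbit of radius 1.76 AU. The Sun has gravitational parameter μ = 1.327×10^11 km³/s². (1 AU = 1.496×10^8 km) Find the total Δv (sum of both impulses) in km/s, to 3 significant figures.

Δv = 9.86 km/s

In km: r₁ = 6.65 × 1.496×10^8 = 9.9484×10^8 km; r₂ = 1.76 × 1.496×10^8 = 2.63296×10^8 km.
The Hohmann ellipse has a_t = (r₁ + r₂)/2 = 6.29068×10^8 km.
Circular speed at r₁: v₁ = √(μ/r₁) = √(1.327×10^11/9.9484×10^8) = 11.5494 km/s.
On the transfer ellipse at r₁, vis-viva equation gives v_a = √[μ(2/r₁ − 1/a_t)] = 7.47192 km/s.
First burn Δv₁ = |v_a − v₁| = 4.0775 km/s.
Circular speed at r₂: v₂ = √(μ/r₂) = 22.44984 km/s.
Transfer-orbit speed at r₂: v_p = √[μ(2/r₂ − 1/a_t)] = 28.23197 km/s.
Second burn Δv₂ = |v₂ − v_p| = 5.7821 km/s.
Δv = Δv₁ + Δv₂ = 4.0775 + 5.7821 = 9.860 km/s.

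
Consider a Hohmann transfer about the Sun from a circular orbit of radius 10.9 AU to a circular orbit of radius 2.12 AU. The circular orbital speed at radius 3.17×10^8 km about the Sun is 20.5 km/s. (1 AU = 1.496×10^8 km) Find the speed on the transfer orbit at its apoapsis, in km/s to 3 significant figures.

From the circular-orbit relation v² = μ/r at r = 3.17×10^8 km: μ = v²r = (20.5)² × 3.17×10^8 = 1.33219×10^11 km³/s².
In km: r₁ = 10.9 × 1.496×10^8 = 1.63064×10^9 km; r₂ = 2.12 × 1.496×10^8 = 3.17152×10^8 km.
The Hohmann ellipse has a_t = (r₁ + r₂)/2 = 9.73896×10^8 km.
At apoapsis, r = 1.63064×10^9 km.
Vis-viva: v = √[μ(2/r − 1/a_t)] = √[1.33219×10^11 × (2/1.63064×10^9 − 1/9.73896×10^8)] = 5.158 km/s.

v = 5.16 km/s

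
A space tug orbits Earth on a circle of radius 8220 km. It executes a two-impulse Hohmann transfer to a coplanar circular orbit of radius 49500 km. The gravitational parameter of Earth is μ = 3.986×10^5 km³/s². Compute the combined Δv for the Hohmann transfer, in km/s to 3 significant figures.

Semi-major axis of the transfer orbit: a_t = (8220 + 49500)/2 = 28860 km.
Circular speed at r₁: v₁ = √(μ/r₁) = √(3.986×10^5/8220) = 6.96358 km/s.
On the transfer ellipse at r₁, v² = μ(2/r − 1/a) gives v_p = √[μ(2/r₁ − 1/a_t)] = 9.11984 km/s.
First burn Δv₁ = |v_p − v₁| = 2.1563 km/s.
At r₂, v₂ = √(μ/r₂) = 2.8377 km/s.
Transfer-orbit speed at r₂: v_a = √[μ(2/r₂ − 1/a_t)] = 1.5144 km/s.
Second burn Δv₂ = |v₂ − v_a| = 1.3233 km/s.
Total Δv = Δv₁ + Δv₂ = 3.480 km/s.

Δv = 3.48 km/s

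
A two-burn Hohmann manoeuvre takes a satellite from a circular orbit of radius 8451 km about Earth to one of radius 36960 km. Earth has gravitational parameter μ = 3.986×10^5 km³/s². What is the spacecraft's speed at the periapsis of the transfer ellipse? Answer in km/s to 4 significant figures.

The Hohmann ellipse has a_t = (r₁ + r₂)/2 = 22705.5 km.
The periapsis of the transfer ellipse is at r = 8451 km.
Vis-viva: v = √[μ(2/r − 1/a_t)] = √[3.986×10^5 × (2/8451 − 1/22705.5)] = 8.762 km/s.

v = 8.762 km/s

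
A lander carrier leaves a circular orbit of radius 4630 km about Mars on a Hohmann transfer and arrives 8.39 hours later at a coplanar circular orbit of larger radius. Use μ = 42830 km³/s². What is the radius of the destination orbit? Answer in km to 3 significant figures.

r₂ = 27000 km

Transfer time t = 8.39 hours = 30204 s, and t = π√(a_t³/μ).
So a_t = (μ t²/π²)^(1/3) = (42830 × (30204)² / π²)^(1/3) = 15819 km.
Since a_t = (r₁ + r₂)/2, r₂ = 2a_t − r₁ = 2×15819 − 4630 = 27008 km.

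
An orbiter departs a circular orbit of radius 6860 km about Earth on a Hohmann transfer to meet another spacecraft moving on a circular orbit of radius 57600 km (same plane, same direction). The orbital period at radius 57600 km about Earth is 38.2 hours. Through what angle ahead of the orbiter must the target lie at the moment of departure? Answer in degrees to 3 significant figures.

φ = 105°

From Kepler's third law T² = 4π²r³/μ at r = 57600 km, T = 38.2 hours = 38.2 × 3600 s = 1.3752×10^5 s: μ = 4π²r³/T² = 3.98929×10^5 km³/s².
The Hohmann ellipse has a_t = (r₁ + r₂)/2 = 32230 km.
The half-period of the transfer ellipse is t = π√(a_t³/μ) = 28780 s.
The target's mean motion on its circular orbit is ω₂ = √(μ/r₂³) = 4.569×10^-5 rad/s.
Angle swept by the target during transfer: ω₂·t = 1.315 rad = 75.34°.
The orbiter traverses 180° on the transfer ellipse, so the target must lead by 180° − 75.34° = 105°.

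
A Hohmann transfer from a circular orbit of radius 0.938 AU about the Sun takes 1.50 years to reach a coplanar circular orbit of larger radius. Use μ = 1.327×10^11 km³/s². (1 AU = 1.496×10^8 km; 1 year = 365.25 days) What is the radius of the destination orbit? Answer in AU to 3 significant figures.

r₂ = 3.22 AU

In km: r₁ = 0.938 × 1.496×10^8 = 1.403248×10^8 km.
Transfer time t = 1.50 years × 365.25 × 86400 s = 4.73364×10^7 s, and t = π√(a_t³/μ).
So a_t = (μ t²/π²)^(1/3) = (1.327×10^11 × (4.73364×10^7)² / π²)^(1/3) = 3.1116×10^8 km.
Since a_t = (r₁ + r₂)/2, r₂ = 2a_t − r₁ = 2×3.1116×10^8 − 1.403248×10^8 = 4.819952×10^8 km.
In AU: r₂ = 4.819952×10^8 / 1.496×10^8 = 3.22 AU.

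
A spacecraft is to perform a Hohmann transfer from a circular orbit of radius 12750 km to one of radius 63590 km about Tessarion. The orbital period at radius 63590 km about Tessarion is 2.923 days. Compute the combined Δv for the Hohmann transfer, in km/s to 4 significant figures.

From Kepler's third law T² = 4π²r³/μ at r = 63590 km, T = 2.923 days = 2.923 × 86400 s = 2.525472×10^5 s: μ = 4π²r³/T² = 1.59163×10^5 km³/s².
Semi-major axis of the transfer orbit: a_t = (12750 + 63590)/2 = 38170 km.
At r₁ the circular-orbit speed is v₁ = √(μ/r₁) = 3.533 km/s.
On the transfer ellipse at r₁, vis-viva gives v_p = √[μ(2/r₁ − 1/a_t)] = 4.560 km/s.
First burn Δv₁ = |v_p − v₁| = 1.027 km/s.
Circular speed at r₂: v₂ = √(μ/r₂) = 1.5821 km/s.
Transfer-orbit speed at r₂: v_a = √[μ(2/r₂ − 1/a_t)] = 0.91437 km/s.
Second burn Δv₂ = |v₂ − v_a| = 0.6677 km/s.
Total Δv = Δv₁ + Δv₂ = 1.695 km/s.

Δv = 1.695 km/s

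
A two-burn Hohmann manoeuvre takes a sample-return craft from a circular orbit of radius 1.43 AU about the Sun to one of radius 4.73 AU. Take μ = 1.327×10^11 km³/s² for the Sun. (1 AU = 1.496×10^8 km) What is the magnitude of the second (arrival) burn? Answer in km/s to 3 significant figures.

In km: r₁ = 1.43 × 1.496×10^8 = 2.13928×10^8 km; r₂ = 4.73 × 1.496×10^8 = 7.07608×10^8 km.
Semi-major axis of the transfer orbit: a_t = (2.13928×10^8 + 7.07608×10^8)/2 = 4.60768×10^8 km.
Circular speed at r = 7.07608×10^8 km: v_c = √(μ/r) = 13.694 km/s.
Transfer-orbit speed at the same r (vis-viva, a = a_t): v_t = √[μ(2/r − 1/a_t)] = 9.3311 km/s.
Δv₂ = |v_t − v_c| = |9.3311 − 13.694| = 4.363 km/s.

Δv₂ = 4.36 km/s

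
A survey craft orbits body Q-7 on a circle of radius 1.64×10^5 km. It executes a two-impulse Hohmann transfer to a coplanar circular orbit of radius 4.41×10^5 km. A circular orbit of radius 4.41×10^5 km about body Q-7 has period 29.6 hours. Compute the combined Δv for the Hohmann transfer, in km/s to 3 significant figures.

From Kepler's third law T² = 4π²r³/μ at r = 4.41×10^5 km, T = 29.6 hours = 29.6 × 3600 s = 1.0656×10^5 s: μ = 4π²r³/T² = 2.98186×10^8 km³/s².
Semi-major axis of the transfer orbit: a_t = (1.640×10^5 + 4.410×10^5)/2 = 3.025×10^5 km.
At r₁ the circular-orbit speed is v₁ = √(μ/r₁) = 42.6404 km/s.
Transfer-orbit speed at r₁ (v² = μ(2/r − 1/a)): v_p = √[μ(2/r₁ − 1/a_t)] = 51.4847 km/s.
First burn Δv₁ = |v_p − v₁| = 8.844 km/s.
At r₂, v₂ = √(μ/r₂) = 26.003 km/s.
Transfer-orbit speed at r₂: v_a = √[μ(2/r₂ − 1/a_t)] = 19.146 km/s.
Second burn Δv₂ = |v₂ − v_a| = 6.857 km/s.
Total Δv = Δv₁ + Δv₂ = 15.70 km/s.

Δv = 15.7 km/s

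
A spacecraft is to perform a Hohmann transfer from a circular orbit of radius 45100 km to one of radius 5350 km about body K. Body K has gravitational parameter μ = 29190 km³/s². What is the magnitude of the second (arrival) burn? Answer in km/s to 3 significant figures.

Δv₂ = 0.787 km/s

The Hohmann ellipse has a_t = (r₁ + r₂)/2 = 25225 km.
Circular speed at r = 5350 km: v_c = √(μ/r) = 2.3358 km/s.
Vis-viva on the transfer ellipse at r = 5350 km gives v_t = √[μ(2/r − 1/a_t)] = 3.1233 km/s.
Δv₂ = |v_t − v_c| = |3.1233 − 2.3358| = 0.7875 km/s.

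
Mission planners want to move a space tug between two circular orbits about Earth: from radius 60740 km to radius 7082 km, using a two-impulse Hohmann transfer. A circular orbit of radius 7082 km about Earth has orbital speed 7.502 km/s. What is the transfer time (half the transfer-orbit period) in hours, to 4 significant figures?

From the circular-orbit relation v² = μ/r at r = 7082 km: μ = v²r = (7.502)² × 7082 = 3.98575×10^5 km³/s².
Transfer-ellipse semi-major axis a_t = (r₁ + r₂)/2 = (60740 + 7082)/2 = 33911 km.
By Kepler's third law the transfer-orbit period is T = 2π√(a_t³/μ), so t = T/2 = 31075 s.
Converting: 31075 s ÷ 3600 s/hour = 8.632 hours.

t = 8.632 hours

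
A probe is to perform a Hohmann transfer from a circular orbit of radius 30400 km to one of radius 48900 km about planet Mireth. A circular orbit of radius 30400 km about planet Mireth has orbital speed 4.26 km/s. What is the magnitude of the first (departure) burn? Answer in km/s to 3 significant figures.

Δv₁ = 0.471 km/s

From the circular-orbit relation v² = μ/r at r = 30400 km: μ = v²r = (4.26)² × 30400 = 5.51687×10^5 km³/s².
Transfer-ellipse semi-major axis a_t = (r₁ + r₂)/2 = (30400 + 48900)/2 = 39650 km.
On the circular orbit at r = 30400 km, v_c = √(μ/r) = 4.2600 km/s.
Vis-viva on the transfer ellipse at r = 30400 km gives v_t = √[μ(2/r − 1/a_t)] = 4.7309 km/s.
Δv₁ = |v_t − v_c| = |4.7309 − 4.2600| = 0.4709 km/s.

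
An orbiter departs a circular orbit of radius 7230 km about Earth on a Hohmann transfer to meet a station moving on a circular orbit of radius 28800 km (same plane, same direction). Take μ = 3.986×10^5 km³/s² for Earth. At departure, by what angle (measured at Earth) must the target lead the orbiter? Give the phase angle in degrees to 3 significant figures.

φ = 90.9°

The Hohmann ellipse has a_t = (r₁ + r₂)/2 = 18015 km.
The half-period of the transfer ellipse is t = π√(a_t³/μ) = 12031.856 s.
Target angular speed ω₂ = √(μ/r₂³) = 1.2917543×10^-4 rad/s.
Angle swept by the target during transfer: ω₂·t = 1.5542202 rad = 89.0503°.
Arrival is 180° from departure on the ellipse, so φ = 180° − 89.0503° = 90.9°.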